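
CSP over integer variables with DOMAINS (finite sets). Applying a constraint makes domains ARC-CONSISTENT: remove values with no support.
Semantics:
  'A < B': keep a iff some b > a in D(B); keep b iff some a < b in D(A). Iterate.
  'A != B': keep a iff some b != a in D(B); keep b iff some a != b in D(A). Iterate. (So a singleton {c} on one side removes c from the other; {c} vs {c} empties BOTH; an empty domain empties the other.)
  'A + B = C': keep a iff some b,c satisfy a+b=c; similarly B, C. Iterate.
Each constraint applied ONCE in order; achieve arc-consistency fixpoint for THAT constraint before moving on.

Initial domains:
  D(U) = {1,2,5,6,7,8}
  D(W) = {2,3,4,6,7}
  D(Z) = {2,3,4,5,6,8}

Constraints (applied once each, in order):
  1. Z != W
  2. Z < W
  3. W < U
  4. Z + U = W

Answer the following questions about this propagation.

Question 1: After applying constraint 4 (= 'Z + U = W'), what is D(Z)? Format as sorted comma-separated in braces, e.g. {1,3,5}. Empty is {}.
Constraint 1 (Z != W) on D(Z)={2,3,4,5,6,8} D(W)={2,3,4,6,7}: no change
Constraint 2 (Z < W) on D(Z)={2,3,4,5,6,8} D(W)={2,3,4,6,7}: Z {2,3,4,5,6,8}->{2,3,4,5,6}; W {2,3,4,6,7}->{3,4,6,7}
Constraint 3 (W < U) on D(W)={3,4,6,7} D(U)={1,2,5,6,7,8}: U {1,2,5,6,7,8}->{5,6,7,8}
Constraint 4 (Z + U = W) on D(Z)={2,3,4,5,6} D(U)={5,6,7,8} D(W)={3,4,6,7}: Z {2,3,4,5,6}->{2}; U {5,6,7,8}->{5}; W {3,4,6,7}->{7}
So after constraint 4: D(Z) = {2}

Answer: {2}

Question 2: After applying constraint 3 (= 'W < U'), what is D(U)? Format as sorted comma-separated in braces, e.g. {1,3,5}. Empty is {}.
Answer: {5,6,7,8}

Derivation:
Constraint 1 (Z != W) on D(Z)={2,3,4,5,6,8} D(W)={2,3,4,6,7}: no change
Constraint 2 (Z < W) on D(Z)={2,3,4,5,6,8} D(W)={2,3,4,6,7}: Z {2,3,4,5,6,8}->{2,3,4,5,6}; W {2,3,4,6,7}->{3,4,6,7}
Constraint 3 (W < U) on D(W)={3,4,6,7} D(U)={1,2,5,6,7,8}: U {1,2,5,6,7,8}->{5,6,7,8}
So after constraint 3: D(U) = {5,6,7,8}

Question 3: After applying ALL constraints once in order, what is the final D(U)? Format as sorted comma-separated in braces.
Answer: {5}

Derivation:
Constraint 1 (Z != W) on D(Z)={2,3,4,5,6,8} D(W)={2,3,4,6,7}: no change
Constraint 2 (Z < W) on D(Z)={2,3,4,5,6,8} D(W)={2,3,4,6,7}: Z {2,3,4,5,6,8}->{2,3,4,5,6}; W {2,3,4,6,7}->{3,4,6,7}
Constraint 3 (W < U) on D(W)={3,4,6,7} D(U)={1,2,5,6,7,8}: U {1,2,5,6,7,8}->{5,6,7,8}
Constraint 4 (Z + U = W) on D(Z)={2,3,4,5,6} D(U)={5,6,7,8} D(W)={3,4,6,7}: Z {2,3,4,5,6}->{2}; U {5,6,7,8}->{5}; W {3,4,6,7}->{7}
So after all 4 constraints: D(U) = {5}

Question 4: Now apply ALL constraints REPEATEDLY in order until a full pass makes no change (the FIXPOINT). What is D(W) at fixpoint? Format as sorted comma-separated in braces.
Answer: {}

Derivation:
pass 0 (initial): D(W)={2,3,4,6,7}
pass 1: U {1,2,5,6,7,8}->{5}; W {2,3,4,6,7}->{7}; Z {2,3,4,5,6,8}->{2}
pass 2: U {5}->{}; W {7}->{}; Z {2}->{}
pass 3: no change
Fixpoint after 3 passes: D(W) = {}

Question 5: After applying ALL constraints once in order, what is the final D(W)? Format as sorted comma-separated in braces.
Constraint 1 (Z != W) on D(Z)={2,3,4,5,6,8} D(W)={2,3,4,6,7}: no change
Constraint 2 (Z < W) on D(Z)={2,3,4,5,6,8} D(W)={2,3,4,6,7}: Z {2,3,4,5,6,8}->{2,3,4,5,6}; W {2,3,4,6,7}->{3,4,6,7}
Constraint 3 (W < U) on D(W)={3,4,6,7} D(U)={1,2,5,6,7,8}: U {1,2,5,6,7,8}->{5,6,7,8}
Constraint 4 (Z + U = W) on D(Z)={2,3,4,5,6} D(U)={5,6,7,8} D(W)={3,4,6,7}: Z {2,3,4,5,6}->{2}; U {5,6,7,8}->{5}; W {3,4,6,7}->{7}
So after all 4 constraints: D(W) = {7}

Answer: {7}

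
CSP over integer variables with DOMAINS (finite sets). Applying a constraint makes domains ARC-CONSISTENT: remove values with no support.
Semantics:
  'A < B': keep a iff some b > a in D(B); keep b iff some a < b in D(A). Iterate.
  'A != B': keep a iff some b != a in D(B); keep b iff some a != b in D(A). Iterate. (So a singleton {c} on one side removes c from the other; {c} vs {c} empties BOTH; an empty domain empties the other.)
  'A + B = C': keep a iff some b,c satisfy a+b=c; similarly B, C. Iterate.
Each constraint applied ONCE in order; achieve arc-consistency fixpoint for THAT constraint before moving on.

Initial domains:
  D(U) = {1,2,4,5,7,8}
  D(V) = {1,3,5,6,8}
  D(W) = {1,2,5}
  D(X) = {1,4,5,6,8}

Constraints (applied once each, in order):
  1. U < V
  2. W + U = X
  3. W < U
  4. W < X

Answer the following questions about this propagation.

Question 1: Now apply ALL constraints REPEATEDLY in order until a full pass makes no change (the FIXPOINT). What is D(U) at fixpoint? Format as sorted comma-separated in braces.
pass 0 (initial): D(U)={1,2,4,5,7,8}
pass 1: U {1,2,4,5,7,8}->{2,4,5,7}; V {1,3,5,6,8}->{3,5,6,8}; X {1,4,5,6,8}->{4,5,6,8}
pass 2: W {1,2,5}->{1,2}
pass 3: no change
Fixpoint after 3 passes: D(U) = {2,4,5,7}

Answer: {2,4,5,7}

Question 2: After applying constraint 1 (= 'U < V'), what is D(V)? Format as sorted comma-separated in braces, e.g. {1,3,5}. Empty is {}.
Constraint 1 (U < V) on D(U)={1,2,4,5,7,8} D(V)={1,3,5,6,8}: U {1,2,4,5,7,8}->{1,2,4,5,7}; V {1,3,5,6,8}->{3,5,6,8}
So after constraint 1: D(V) = {3,5,6,8}

Answer: {3,5,6,8}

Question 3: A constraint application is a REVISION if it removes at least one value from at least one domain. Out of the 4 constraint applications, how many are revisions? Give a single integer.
Constraint 1 (U < V) on D(U)={1,2,4,5,7,8} D(V)={1,3,5,6,8}: U {1,2,4,5,7,8}->{1,2,4,5,7}; V {1,3,5,6,8}->{3,5,6,8} => REVISION
Constraint 2 (W + U = X) on D(W)={1,2,5} D(U)={1,2,4,5,7} D(X)={1,4,5,6,8}: X {1,4,5,6,8}->{4,5,6,8} => REVISION
Constraint 3 (W < U) on D(W)={1,2,5} D(U)={1,2,4,5,7}: U {1,2,4,5,7}->{2,4,5,7} => REVISION
Constraint 4 (W < X) on D(W)={1,2,5} D(X)={4,5,6,8}: no change => not a revision
Total revisions = 3

Answer: 3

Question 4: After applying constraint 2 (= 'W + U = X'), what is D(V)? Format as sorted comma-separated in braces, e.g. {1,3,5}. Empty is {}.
Answer: {3,5,6,8}

Derivation:
Constraint 1 (U < V) on D(U)={1,2,4,5,7,8} D(V)={1,3,5,6,8}: U {1,2,4,5,7,8}->{1,2,4,5,7}; V {1,3,5,6,8}->{3,5,6,8}
Constraint 2 (W + U = X) on D(W)={1,2,5} D(U)={1,2,4,5,7} D(X)={1,4,5,6,8}: X {1,4,5,6,8}->{4,5,6,8}
So after constraint 2: D(V) = {3,5,6,8}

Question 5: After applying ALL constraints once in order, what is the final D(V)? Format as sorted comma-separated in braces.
Answer: {3,5,6,8}

Derivation:
Constraint 1 (U < V) on D(U)={1,2,4,5,7,8} D(V)={1,3,5,6,8}: U {1,2,4,5,7,8}->{1,2,4,5,7}; V {1,3,5,6,8}->{3,5,6,8}
Constraint 2 (W + U = X) on D(W)={1,2,5} D(U)={1,2,4,5,7} D(X)={1,4,5,6,8}: X {1,4,5,6,8}->{4,5,6,8}
Constraint 3 (W < U) on D(W)={1,2,5} D(U)={1,2,4,5,7}: U {1,2,4,5,7}->{2,4,5,7}
Constraint 4 (W < X) on D(W)={1,2,5} D(X)={4,5,6,8}: no change
So after all 4 constraints: D(V) = {3,5,6,8}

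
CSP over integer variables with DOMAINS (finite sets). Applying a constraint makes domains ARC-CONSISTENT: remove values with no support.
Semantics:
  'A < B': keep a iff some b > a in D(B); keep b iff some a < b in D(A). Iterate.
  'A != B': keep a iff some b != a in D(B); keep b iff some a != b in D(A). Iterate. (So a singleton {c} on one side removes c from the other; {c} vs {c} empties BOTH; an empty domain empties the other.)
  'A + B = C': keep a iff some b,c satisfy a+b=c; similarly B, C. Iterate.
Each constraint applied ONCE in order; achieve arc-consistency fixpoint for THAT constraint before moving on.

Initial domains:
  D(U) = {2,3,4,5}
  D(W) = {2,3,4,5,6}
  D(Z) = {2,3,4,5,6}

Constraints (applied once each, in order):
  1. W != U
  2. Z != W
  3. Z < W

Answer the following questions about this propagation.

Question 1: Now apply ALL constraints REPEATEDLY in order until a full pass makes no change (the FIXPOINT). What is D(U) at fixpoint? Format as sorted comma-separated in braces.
Answer: {2,3,4,5}

Derivation:
pass 0 (initial): D(U)={2,3,4,5}
pass 1: W {2,3,4,5,6}->{3,4,5,6}; Z {2,3,4,5,6}->{2,3,4,5}
pass 2: no change
Fixpoint after 2 passes: D(U) = {2,3,4,5}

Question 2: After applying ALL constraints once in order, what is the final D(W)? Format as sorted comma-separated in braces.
Constraint 1 (W != U) on D(W)={2,3,4,5,6} D(U)={2,3,4,5}: no change
Constraint 2 (Z != W) on D(Z)={2,3,4,5,6} D(W)={2,3,4,5,6}: no change
Constraint 3 (Z < W) on D(Z)={2,3,4,5,6} D(W)={2,3,4,5,6}: Z {2,3,4,5,6}->{2,3,4,5}; W {2,3,4,5,6}->{3,4,5,6}
So after all 3 constraints: D(W) = {3,4,5,6}

Answer: {3,4,5,6}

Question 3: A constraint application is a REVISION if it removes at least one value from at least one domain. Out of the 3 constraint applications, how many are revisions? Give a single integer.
Constraint 1 (W != U) on D(W)={2,3,4,5,6} D(U)={2,3,4,5}: no change => not a revision
Constraint 2 (Z != W) on D(Z)={2,3,4,5,6} D(W)={2,3,4,5,6}: no change => not a revision
Constraint 3 (Z < W) on D(Z)={2,3,4,5,6} D(W)={2,3,4,5,6}: Z {2,3,4,5,6}->{2,3,4,5}; W {2,3,4,5,6}->{3,4,5,6} => REVISION
Total revisions = 1

Answer: 1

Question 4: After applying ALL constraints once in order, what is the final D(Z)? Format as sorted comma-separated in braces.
Constraint 1 (W != U) on D(W)={2,3,4,5,6} D(U)={2,3,4,5}: no change
Constraint 2 (Z != W) on D(Z)={2,3,4,5,6} D(W)={2,3,4,5,6}: no change
Constraint 3 (Z < W) on D(Z)={2,3,4,5,6} D(W)={2,3,4,5,6}: Z {2,3,4,5,6}->{2,3,4,5}; W {2,3,4,5,6}->{3,4,5,6}
So after all 3 constraints: D(Z) = {2,3,4,5}

Answer: {2,3,4,5}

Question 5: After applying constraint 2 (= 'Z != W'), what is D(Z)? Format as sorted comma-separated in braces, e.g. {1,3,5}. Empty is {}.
Constraint 1 (W != U) on D(W)={2,3,4,5,6} D(U)={2,3,4,5}: no change
Constraint 2 (Z != W) on D(Z)={2,3,4,5,6} D(W)={2,3,4,5,6}: no change
So after constraint 2: D(Z) = {2,3,4,5,6}

Answer: {2,3,4,5,6}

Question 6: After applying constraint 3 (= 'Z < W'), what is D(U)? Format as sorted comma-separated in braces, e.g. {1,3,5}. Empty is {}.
Constraint 1 (W != U) on D(W)={2,3,4,5,6} D(U)={2,3,4,5}: no change
Constraint 2 (Z != W) on D(Z)={2,3,4,5,6} D(W)={2,3,4,5,6}: no change
Constraint 3 (Z < W) on D(Z)={2,3,4,5,6} D(W)={2,3,4,5,6}: Z {2,3,4,5,6}->{2,3,4,5}; W {2,3,4,5,6}->{3,4,5,6}
So after constraint 3: D(U) = {2,3,4,5}

Answer: {2,3,4,5}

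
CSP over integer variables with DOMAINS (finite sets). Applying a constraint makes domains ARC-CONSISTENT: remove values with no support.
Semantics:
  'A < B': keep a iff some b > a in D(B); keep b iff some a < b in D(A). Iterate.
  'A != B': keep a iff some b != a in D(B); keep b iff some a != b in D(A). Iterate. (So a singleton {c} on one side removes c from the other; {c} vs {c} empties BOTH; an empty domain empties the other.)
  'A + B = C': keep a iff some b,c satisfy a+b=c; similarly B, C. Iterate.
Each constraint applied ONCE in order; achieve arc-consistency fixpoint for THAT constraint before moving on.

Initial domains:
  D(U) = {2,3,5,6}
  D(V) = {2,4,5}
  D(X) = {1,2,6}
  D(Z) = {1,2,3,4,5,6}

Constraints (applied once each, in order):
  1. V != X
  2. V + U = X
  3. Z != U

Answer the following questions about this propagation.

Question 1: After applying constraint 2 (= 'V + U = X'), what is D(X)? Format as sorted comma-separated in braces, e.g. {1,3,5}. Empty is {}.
Constraint 1 (V != X) on D(V)={2,4,5} D(X)={1,2,6}: no change
Constraint 2 (V + U = X) on D(V)={2,4,5} D(U)={2,3,5,6} D(X)={1,2,6}: V {2,4,5}->{4}; U {2,3,5,6}->{2}; X {1,2,6}->{6}
So after constraint 2: D(X) = {6}

Answer: {6}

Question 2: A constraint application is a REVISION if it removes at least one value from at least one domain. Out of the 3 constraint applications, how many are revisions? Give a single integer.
Answer: 2

Derivation:
Constraint 1 (V != X) on D(V)={2,4,5} D(X)={1,2,6}: no change => not a revision
Constraint 2 (V + U = X) on D(V)={2,4,5} D(U)={2,3,5,6} D(X)={1,2,6}: V {2,4,5}->{4}; U {2,3,5,6}->{2}; X {1,2,6}->{6} => REVISION
Constraint 3 (Z != U) on D(Z)={1,2,3,4,5,6} D(U)={2}: Z {1,2,3,4,5,6}->{1,3,4,5,6} => REVISION
Total revisions = 2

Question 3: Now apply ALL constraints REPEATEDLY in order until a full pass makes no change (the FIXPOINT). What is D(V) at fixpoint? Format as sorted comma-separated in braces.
Answer: {4}

Derivation:
pass 0 (initial): D(V)={2,4,5}
pass 1: U {2,3,5,6}->{2}; V {2,4,5}->{4}; X {1,2,6}->{6}; Z {1,2,3,4,5,6}->{1,3,4,5,6}
pass 2: no change
Fixpoint after 2 passes: D(V) = {4}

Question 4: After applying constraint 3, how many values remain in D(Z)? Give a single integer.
Constraint 1 (V != X) on D(V)={2,4,5} D(X)={1,2,6}: no change
Constraint 2 (V + U = X) on D(V)={2,4,5} D(U)={2,3,5,6} D(X)={1,2,6}: V {2,4,5}->{4}; U {2,3,5,6}->{2}; X {1,2,6}->{6}
Constraint 3 (Z != U) on D(Z)={1,2,3,4,5,6} D(U)={2}: Z {1,2,3,4,5,6}->{1,3,4,5,6}
So after constraint 3: D(Z)={1,3,4,5,6}, size = 5

Answer: 5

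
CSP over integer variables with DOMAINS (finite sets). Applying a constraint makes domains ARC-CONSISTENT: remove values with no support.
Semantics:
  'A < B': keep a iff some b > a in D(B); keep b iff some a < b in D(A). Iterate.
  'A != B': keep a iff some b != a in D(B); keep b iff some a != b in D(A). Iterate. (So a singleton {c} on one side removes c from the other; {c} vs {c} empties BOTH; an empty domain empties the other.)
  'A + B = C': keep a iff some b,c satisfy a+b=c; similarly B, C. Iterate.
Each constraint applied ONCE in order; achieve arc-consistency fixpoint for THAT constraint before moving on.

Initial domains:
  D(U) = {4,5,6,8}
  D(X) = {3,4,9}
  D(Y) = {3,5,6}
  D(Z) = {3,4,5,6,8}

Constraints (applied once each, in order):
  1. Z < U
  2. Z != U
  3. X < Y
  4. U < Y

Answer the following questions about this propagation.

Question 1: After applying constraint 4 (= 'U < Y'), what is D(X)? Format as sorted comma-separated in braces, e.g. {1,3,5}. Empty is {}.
Constraint 1 (Z < U) on D(Z)={3,4,5,6,8} D(U)={4,5,6,8}: Z {3,4,5,6,8}->{3,4,5,6}
Constraint 2 (Z != U) on D(Z)={3,4,5,6} D(U)={4,5,6,8}: no change
Constraint 3 (X < Y) on D(X)={3,4,9} D(Y)={3,5,6}: X {3,4,9}->{3,4}; Y {3,5,6}->{5,6}
Constraint 4 (U < Y) on D(U)={4,5,6,8} D(Y)={5,6}: U {4,5,6,8}->{4,5}
So after constraint 4: D(X) = {3,4}

Answer: {3,4}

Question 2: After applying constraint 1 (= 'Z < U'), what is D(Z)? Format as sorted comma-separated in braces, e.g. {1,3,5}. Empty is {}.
Answer: {3,4,5,6}

Derivation:
Constraint 1 (Z < U) on D(Z)={3,4,5,6,8} D(U)={4,5,6,8}: Z {3,4,5,6,8}->{3,4,5,6}
So after constraint 1: D(Z) = {3,4,5,6}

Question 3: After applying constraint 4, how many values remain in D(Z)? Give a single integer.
Constraint 1 (Z < U) on D(Z)={3,4,5,6,8} D(U)={4,5,6,8}: Z {3,4,5,6,8}->{3,4,5,6}
Constraint 2 (Z != U) on D(Z)={3,4,5,6} D(U)={4,5,6,8}: no change
Constraint 3 (X < Y) on D(X)={3,4,9} D(Y)={3,5,6}: X {3,4,9}->{3,4}; Y {3,5,6}->{5,6}
Constraint 4 (U < Y) on D(U)={4,5,6,8} D(Y)={5,6}: U {4,5,6,8}->{4,5}
So after constraint 4: D(Z)={3,4,5,6}, size = 4

Answer: 4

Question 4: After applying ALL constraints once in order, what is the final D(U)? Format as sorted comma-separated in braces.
Answer: {4,5}

Derivation:
Constraint 1 (Z < U) on D(Z)={3,4,5,6,8} D(U)={4,5,6,8}: Z {3,4,5,6,8}->{3,4,5,6}
Constraint 2 (Z != U) on D(Z)={3,4,5,6} D(U)={4,5,6,8}: no change
Constraint 3 (X < Y) on D(X)={3,4,9} D(Y)={3,5,6}: X {3,4,9}->{3,4}; Y {3,5,6}->{5,6}
Constraint 4 (U < Y) on D(U)={4,5,6,8} D(Y)={5,6}: U {4,5,6,8}->{4,5}
So after all 4 constraints: D(U) = {4,5}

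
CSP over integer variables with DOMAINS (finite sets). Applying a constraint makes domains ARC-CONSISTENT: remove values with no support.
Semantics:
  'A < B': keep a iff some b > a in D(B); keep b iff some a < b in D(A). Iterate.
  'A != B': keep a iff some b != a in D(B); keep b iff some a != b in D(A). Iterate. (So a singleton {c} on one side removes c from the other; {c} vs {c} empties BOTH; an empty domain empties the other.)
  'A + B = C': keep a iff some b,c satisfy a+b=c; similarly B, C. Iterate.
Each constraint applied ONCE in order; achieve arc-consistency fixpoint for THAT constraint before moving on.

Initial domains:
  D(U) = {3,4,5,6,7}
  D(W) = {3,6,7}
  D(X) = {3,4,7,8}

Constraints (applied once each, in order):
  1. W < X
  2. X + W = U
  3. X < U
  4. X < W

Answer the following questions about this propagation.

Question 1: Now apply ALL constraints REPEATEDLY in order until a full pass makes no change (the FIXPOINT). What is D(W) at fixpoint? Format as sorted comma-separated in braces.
Answer: {}

Derivation:
pass 0 (initial): D(W)={3,6,7}
pass 1: U {3,4,5,6,7}->{7}; W {3,6,7}->{}; X {3,4,7,8}->{}
pass 2: U {7}->{}
pass 3: no change
Fixpoint after 3 passes: D(W) = {}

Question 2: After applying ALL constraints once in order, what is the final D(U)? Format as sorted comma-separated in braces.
Constraint 1 (W < X) on D(W)={3,6,7} D(X)={3,4,7,8}: X {3,4,7,8}->{4,7,8}
Constraint 2 (X + W = U) on D(X)={4,7,8} D(W)={3,6,7} D(U)={3,4,5,6,7}: X {4,7,8}->{4}; W {3,6,7}->{3}; U {3,4,5,6,7}->{7}
Constraint 3 (X < U) on D(X)={4} D(U)={7}: no change
Constraint 4 (X < W) on D(X)={4} D(W)={3}: X {4}->{}; W {3}->{}
So after all 4 constraints: D(U) = {7}

Answer: {7}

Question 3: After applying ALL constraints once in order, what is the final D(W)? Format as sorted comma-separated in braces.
Answer: {}

Derivation:
Constraint 1 (W < X) on D(W)={3,6,7} D(X)={3,4,7,8}: X {3,4,7,8}->{4,7,8}
Constraint 2 (X + W = U) on D(X)={4,7,8} D(W)={3,6,7} D(U)={3,4,5,6,7}: X {4,7,8}->{4}; W {3,6,7}->{3}; U {3,4,5,6,7}->{7}
Constraint 3 (X < U) on D(X)={4} D(U)={7}: no change
Constraint 4 (X < W) on D(X)={4} D(W)={3}: X {4}->{}; W {3}->{}
So after all 4 constraints: D(W) = {}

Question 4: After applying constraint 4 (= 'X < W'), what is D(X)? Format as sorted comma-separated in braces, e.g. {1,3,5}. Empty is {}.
Answer: {}

Derivation:
Constraint 1 (W < X) on D(W)={3,6,7} D(X)={3,4,7,8}: X {3,4,7,8}->{4,7,8}
Constraint 2 (X + W = U) on D(X)={4,7,8} D(W)={3,6,7} D(U)={3,4,5,6,7}: X {4,7,8}->{4}; W {3,6,7}->{3}; U {3,4,5,6,7}->{7}
Constraint 3 (X < U) on D(X)={4} D(U)={7}: no change
Constraint 4 (X < W) on D(X)={4} D(W)={3}: X {4}->{}; W {3}->{}
So after constraint 4: D(X) = {}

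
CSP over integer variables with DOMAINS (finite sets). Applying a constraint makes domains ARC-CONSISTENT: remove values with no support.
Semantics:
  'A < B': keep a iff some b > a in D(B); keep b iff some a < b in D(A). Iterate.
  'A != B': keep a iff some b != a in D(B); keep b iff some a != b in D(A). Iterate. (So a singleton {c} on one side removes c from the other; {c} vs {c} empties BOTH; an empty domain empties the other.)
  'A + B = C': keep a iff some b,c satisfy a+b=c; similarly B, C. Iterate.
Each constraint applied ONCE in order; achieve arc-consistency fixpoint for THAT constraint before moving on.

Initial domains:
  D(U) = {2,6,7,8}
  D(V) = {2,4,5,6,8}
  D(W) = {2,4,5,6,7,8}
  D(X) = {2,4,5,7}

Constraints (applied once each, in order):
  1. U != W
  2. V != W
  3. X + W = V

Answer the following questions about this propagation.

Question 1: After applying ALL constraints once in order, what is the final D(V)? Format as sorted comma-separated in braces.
Answer: {4,6,8}

Derivation:
Constraint 1 (U != W) on D(U)={2,6,7,8} D(W)={2,4,5,6,7,8}: no change
Constraint 2 (V != W) on D(V)={2,4,5,6,8} D(W)={2,4,5,6,7,8}: no change
Constraint 3 (X + W = V) on D(X)={2,4,5,7} D(W)={2,4,5,6,7,8} D(V)={2,4,5,6,8}: X {2,4,5,7}->{2,4}; W {2,4,5,6,7,8}->{2,4,6}; V {2,4,5,6,8}->{4,6,8}
So after all 3 constraints: D(V) = {4,6,8}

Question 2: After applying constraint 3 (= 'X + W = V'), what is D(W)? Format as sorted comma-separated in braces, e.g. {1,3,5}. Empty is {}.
Answer: {2,4,6}

Derivation:
Constraint 1 (U != W) on D(U)={2,6,7,8} D(W)={2,4,5,6,7,8}: no change
Constraint 2 (V != W) on D(V)={2,4,5,6,8} D(W)={2,4,5,6,7,8}: no change
Constraint 3 (X + W = V) on D(X)={2,4,5,7} D(W)={2,4,5,6,7,8} D(V)={2,4,5,6,8}: X {2,4,5,7}->{2,4}; W {2,4,5,6,7,8}->{2,4,6}; V {2,4,5,6,8}->{4,6,8}
So after constraint 3: D(W) = {2,4,6}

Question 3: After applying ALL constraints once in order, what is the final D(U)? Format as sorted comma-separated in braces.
Answer: {2,6,7,8}

Derivation:
Constraint 1 (U != W) on D(U)={2,6,7,8} D(W)={2,4,5,6,7,8}: no change
Constraint 2 (V != W) on D(V)={2,4,5,6,8} D(W)={2,4,5,6,7,8}: no change
Constraint 3 (X + W = V) on D(X)={2,4,5,7} D(W)={2,4,5,6,7,8} D(V)={2,4,5,6,8}: X {2,4,5,7}->{2,4}; W {2,4,5,6,7,8}->{2,4,6}; V {2,4,5,6,8}->{4,6,8}
So after all 3 constraints: D(U) = {2,6,7,8}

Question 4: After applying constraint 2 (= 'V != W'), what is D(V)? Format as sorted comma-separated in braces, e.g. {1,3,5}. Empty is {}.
Answer: {2,4,5,6,8}

Derivation:
Constraint 1 (U != W) on D(U)={2,6,7,8} D(W)={2,4,5,6,7,8}: no change
Constraint 2 (V != W) on D(V)={2,4,5,6,8} D(W)={2,4,5,6,7,8}: no change
So after constraint 2: D(V) = {2,4,5,6,8}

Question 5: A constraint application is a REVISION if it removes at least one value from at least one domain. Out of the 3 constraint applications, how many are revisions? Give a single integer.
Answer: 1

Derivation:
Constraint 1 (U != W) on D(U)={2,6,7,8} D(W)={2,4,5,6,7,8}: no change => not a revision
Constraint 2 (V != W) on D(V)={2,4,5,6,8} D(W)={2,4,5,6,7,8}: no change => not a revision
Constraint 3 (X + W = V) on D(X)={2,4,5,7} D(W)={2,4,5,6,7,8} D(V)={2,4,5,6,8}: X {2,4,5,7}->{2,4}; W {2,4,5,6,7,8}->{2,4,6}; V {2,4,5,6,8}->{4,6,8} => REVISION
Total revisions = 1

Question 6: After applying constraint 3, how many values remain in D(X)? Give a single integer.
Answer: 2

Derivation:
Constraint 1 (U != W) on D(U)={2,6,7,8} D(W)={2,4,5,6,7,8}: no change
Constraint 2 (V != W) on D(V)={2,4,5,6,8} D(W)={2,4,5,6,7,8}: no change
Constraint 3 (X + W = V) on D(X)={2,4,5,7} D(W)={2,4,5,6,7,8} D(V)={2,4,5,6,8}: X {2,4,5,7}->{2,4}; W {2,4,5,6,7,8}->{2,4,6}; V {2,4,5,6,8}->{4,6,8}
So after constraint 3: D(X)={2,4}, size = 2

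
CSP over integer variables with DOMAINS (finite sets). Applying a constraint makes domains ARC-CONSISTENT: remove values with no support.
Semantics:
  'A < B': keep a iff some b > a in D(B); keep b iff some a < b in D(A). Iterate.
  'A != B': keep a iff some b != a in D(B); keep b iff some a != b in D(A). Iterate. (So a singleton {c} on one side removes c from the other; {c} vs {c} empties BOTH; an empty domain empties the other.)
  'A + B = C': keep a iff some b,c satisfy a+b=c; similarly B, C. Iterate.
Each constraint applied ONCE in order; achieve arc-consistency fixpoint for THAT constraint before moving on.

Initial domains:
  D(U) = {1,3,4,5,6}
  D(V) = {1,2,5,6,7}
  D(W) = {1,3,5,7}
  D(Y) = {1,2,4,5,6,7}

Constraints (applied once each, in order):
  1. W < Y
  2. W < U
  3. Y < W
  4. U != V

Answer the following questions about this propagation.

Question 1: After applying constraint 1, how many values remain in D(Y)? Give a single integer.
Constraint 1 (W < Y) on D(W)={1,3,5,7} D(Y)={1,2,4,5,6,7}: W {1,3,5,7}->{1,3,5}; Y {1,2,4,5,6,7}->{2,4,5,6,7}
So after constraint 1: D(Y)={2,4,5,6,7}, size = 5

Answer: 5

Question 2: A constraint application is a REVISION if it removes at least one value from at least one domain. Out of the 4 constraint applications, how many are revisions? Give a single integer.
Answer: 3

Derivation:
Constraint 1 (W < Y) on D(W)={1,3,5,7} D(Y)={1,2,4,5,6,7}: W {1,3,5,7}->{1,3,5}; Y {1,2,4,5,6,7}->{2,4,5,6,7} => REVISION
Constraint 2 (W < U) on D(W)={1,3,5} D(U)={1,3,4,5,6}: U {1,3,4,5,6}->{3,4,5,6} => REVISION
Constraint 3 (Y < W) on D(Y)={2,4,5,6,7} D(W)={1,3,5}: Y {2,4,5,6,7}->{2,4}; W {1,3,5}->{3,5} => REVISION
Constraint 4 (U != V) on D(U)={3,4,5,6} D(V)={1,2,5,6,7}: no change => not a revision
Total revisions = 3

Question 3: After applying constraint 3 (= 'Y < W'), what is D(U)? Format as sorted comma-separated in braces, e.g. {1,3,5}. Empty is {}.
Answer: {3,4,5,6}

Derivation:
Constraint 1 (W < Y) on D(W)={1,3,5,7} D(Y)={1,2,4,5,6,7}: W {1,3,5,7}->{1,3,5}; Y {1,2,4,5,6,7}->{2,4,5,6,7}
Constraint 2 (W < U) on D(W)={1,3,5} D(U)={1,3,4,5,6}: U {1,3,4,5,6}->{3,4,5,6}
Constraint 3 (Y < W) on D(Y)={2,4,5,6,7} D(W)={1,3,5}: Y {2,4,5,6,7}->{2,4}; W {1,3,5}->{3,5}
So after constraint 3: D(U) = {3,4,5,6}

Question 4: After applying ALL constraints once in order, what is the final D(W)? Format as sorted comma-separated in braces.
Answer: {3,5}

Derivation:
Constraint 1 (W < Y) on D(W)={1,3,5,7} D(Y)={1,2,4,5,6,7}: W {1,3,5,7}->{1,3,5}; Y {1,2,4,5,6,7}->{2,4,5,6,7}
Constraint 2 (W < U) on D(W)={1,3,5} D(U)={1,3,4,5,6}: U {1,3,4,5,6}->{3,4,5,6}
Constraint 3 (Y < W) on D(Y)={2,4,5,6,7} D(W)={1,3,5}: Y {2,4,5,6,7}->{2,4}; W {1,3,5}->{3,5}
Constraint 4 (U != V) on D(U)={3,4,5,6} D(V)={1,2,5,6,7}: no change
So after all 4 constraints: D(W) = {3,5}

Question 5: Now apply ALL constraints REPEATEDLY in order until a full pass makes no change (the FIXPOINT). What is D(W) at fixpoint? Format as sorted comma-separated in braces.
pass 0 (initial): D(W)={1,3,5,7}
pass 1: U {1,3,4,5,6}->{3,4,5,6}; W {1,3,5,7}->{3,5}; Y {1,2,4,5,6,7}->{2,4}
pass 2: U {3,4,5,6}->{4,5,6}; W {3,5}->{}; Y {2,4}->{}
pass 3: U {4,5,6}->{}; V {1,2,5,6,7}->{}
pass 4: no change
Fixpoint after 4 passes: D(W) = {}

Answer: {}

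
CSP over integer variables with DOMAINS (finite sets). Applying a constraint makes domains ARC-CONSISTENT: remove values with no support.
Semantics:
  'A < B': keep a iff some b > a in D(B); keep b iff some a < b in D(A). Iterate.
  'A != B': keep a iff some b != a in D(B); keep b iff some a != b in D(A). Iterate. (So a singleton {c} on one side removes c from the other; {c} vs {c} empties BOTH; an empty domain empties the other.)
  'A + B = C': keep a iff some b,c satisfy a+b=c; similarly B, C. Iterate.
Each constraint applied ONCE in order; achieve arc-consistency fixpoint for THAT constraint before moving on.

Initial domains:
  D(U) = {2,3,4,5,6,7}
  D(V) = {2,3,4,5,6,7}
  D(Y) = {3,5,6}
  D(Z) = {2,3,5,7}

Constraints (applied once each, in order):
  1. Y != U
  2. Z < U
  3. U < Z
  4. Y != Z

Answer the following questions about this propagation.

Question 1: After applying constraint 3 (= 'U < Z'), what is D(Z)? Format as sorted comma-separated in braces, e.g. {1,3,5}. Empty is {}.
Constraint 1 (Y != U) on D(Y)={3,5,6} D(U)={2,3,4,5,6,7}: no change
Constraint 2 (Z < U) on D(Z)={2,3,5,7} D(U)={2,3,4,5,6,7}: Z {2,3,5,7}->{2,3,5}; U {2,3,4,5,6,7}->{3,4,5,6,7}
Constraint 3 (U < Z) on D(U)={3,4,5,6,7} D(Z)={2,3,5}: U {3,4,5,6,7}->{3,4}; Z {2,3,5}->{5}
So after constraint 3: D(Z) = {5}

Answer: {5}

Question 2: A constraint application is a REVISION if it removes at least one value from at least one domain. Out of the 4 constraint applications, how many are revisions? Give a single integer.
Answer: 3

Derivation:
Constraint 1 (Y != U) on D(Y)={3,5,6} D(U)={2,3,4,5,6,7}: no change => not a revision
Constraint 2 (Z < U) on D(Z)={2,3,5,7} D(U)={2,3,4,5,6,7}: Z {2,3,5,7}->{2,3,5}; U {2,3,4,5,6,7}->{3,4,5,6,7} => REVISION
Constraint 3 (U < Z) on D(U)={3,4,5,6,7} D(Z)={2,3,5}: U {3,4,5,6,7}->{3,4}; Z {2,3,5}->{5} => REVISION
Constraint 4 (Y != Z) on D(Y)={3,5,6} D(Z)={5}: Y {3,5,6}->{3,6} => REVISION
Total revisions = 3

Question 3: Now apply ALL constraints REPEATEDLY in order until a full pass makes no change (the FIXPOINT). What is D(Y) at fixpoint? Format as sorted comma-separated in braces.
Answer: {}

Derivation:
pass 0 (initial): D(Y)={3,5,6}
pass 1: U {2,3,4,5,6,7}->{3,4}; Y {3,5,6}->{3,6}; Z {2,3,5,7}->{5}
pass 2: U {3,4}->{}; Y {3,6}->{}; Z {5}->{}
pass 3: no change
Fixpoint after 3 passes: D(Y) = {}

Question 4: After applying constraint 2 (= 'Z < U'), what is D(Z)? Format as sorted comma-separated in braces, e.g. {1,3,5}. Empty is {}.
Constraint 1 (Y != U) on D(Y)={3,5,6} D(U)={2,3,4,5,6,7}: no change
Constraint 2 (Z < U) on D(Z)={2,3,5,7} D(U)={2,3,4,5,6,7}: Z {2,3,5,7}->{2,3,5}; U {2,3,4,5,6,7}->{3,4,5,6,7}
So after constraint 2: D(Z) = {2,3,5}

Answer: {2,3,5}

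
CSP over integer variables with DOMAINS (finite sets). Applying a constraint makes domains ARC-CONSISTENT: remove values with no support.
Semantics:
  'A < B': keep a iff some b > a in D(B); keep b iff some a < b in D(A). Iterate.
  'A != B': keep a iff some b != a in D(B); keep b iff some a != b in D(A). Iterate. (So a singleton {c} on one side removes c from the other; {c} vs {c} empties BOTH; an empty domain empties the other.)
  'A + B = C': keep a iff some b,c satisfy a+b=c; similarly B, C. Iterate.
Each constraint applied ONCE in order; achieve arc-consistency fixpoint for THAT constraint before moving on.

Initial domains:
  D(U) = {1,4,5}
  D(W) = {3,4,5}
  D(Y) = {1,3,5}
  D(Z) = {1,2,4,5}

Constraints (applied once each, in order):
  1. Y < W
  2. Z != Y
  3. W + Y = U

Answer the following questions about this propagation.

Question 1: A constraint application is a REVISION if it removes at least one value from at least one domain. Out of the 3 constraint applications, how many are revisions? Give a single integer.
Constraint 1 (Y < W) on D(Y)={1,3,5} D(W)={3,4,5}: Y {1,3,5}->{1,3} => REVISION
Constraint 2 (Z != Y) on D(Z)={1,2,4,5} D(Y)={1,3}: no change => not a revision
Constraint 3 (W + Y = U) on D(W)={3,4,5} D(Y)={1,3} D(U)={1,4,5}: W {3,4,5}->{3,4}; Y {1,3}->{1}; U {1,4,5}->{4,5} => REVISION
Total revisions = 2

Answer: 2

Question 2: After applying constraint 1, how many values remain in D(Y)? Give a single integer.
Constraint 1 (Y < W) on D(Y)={1,3,5} D(W)={3,4,5}: Y {1,3,5}->{1,3}
So after constraint 1: D(Y)={1,3}, size = 2

Answer: 2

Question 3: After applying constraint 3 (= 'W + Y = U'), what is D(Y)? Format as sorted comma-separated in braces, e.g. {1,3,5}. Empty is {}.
Constraint 1 (Y < W) on D(Y)={1,3,5} D(W)={3,4,5}: Y {1,3,5}->{1,3}
Constraint 2 (Z != Y) on D(Z)={1,2,4,5} D(Y)={1,3}: no change
Constraint 3 (W + Y = U) on D(W)={3,4,5} D(Y)={1,3} D(U)={1,4,5}: W {3,4,5}->{3,4}; Y {1,3}->{1}; U {1,4,5}->{4,5}
So after constraint 3: D(Y) = {1}

Answer: {1}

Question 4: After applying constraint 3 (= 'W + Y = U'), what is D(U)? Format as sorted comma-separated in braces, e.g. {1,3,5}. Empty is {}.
Constraint 1 (Y < W) on D(Y)={1,3,5} D(W)={3,4,5}: Y {1,3,5}->{1,3}
Constraint 2 (Z != Y) on D(Z)={1,2,4,5} D(Y)={1,3}: no change
Constraint 3 (W + Y = U) on D(W)={3,4,5} D(Y)={1,3} D(U)={1,4,5}: W {3,4,5}->{3,4}; Y {1,3}->{1}; U {1,4,5}->{4,5}
So after constraint 3: D(U) = {4,5}

Answer: {4,5}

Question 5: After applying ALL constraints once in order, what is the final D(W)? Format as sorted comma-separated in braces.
Constraint 1 (Y < W) on D(Y)={1,3,5} D(W)={3,4,5}: Y {1,3,5}->{1,3}
Constraint 2 (Z != Y) on D(Z)={1,2,4,5} D(Y)={1,3}: no change
Constraint 3 (W + Y = U) on D(W)={3,4,5} D(Y)={1,3} D(U)={1,4,5}: W {3,4,5}->{3,4}; Y {1,3}->{1}; U {1,4,5}->{4,5}
So after all 3 constraints: D(W) = {3,4}

Answer: {3,4}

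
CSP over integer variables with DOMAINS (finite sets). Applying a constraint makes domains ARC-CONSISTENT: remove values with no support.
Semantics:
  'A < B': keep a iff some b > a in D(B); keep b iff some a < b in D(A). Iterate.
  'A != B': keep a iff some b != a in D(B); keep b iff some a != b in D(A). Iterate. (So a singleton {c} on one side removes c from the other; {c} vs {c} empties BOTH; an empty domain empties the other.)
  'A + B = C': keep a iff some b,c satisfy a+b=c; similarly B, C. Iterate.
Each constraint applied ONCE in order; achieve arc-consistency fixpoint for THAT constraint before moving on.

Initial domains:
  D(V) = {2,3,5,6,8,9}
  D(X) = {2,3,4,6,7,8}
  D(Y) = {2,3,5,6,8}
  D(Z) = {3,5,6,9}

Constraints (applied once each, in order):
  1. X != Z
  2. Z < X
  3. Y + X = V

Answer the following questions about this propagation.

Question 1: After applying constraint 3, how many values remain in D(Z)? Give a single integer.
Constraint 1 (X != Z) on D(X)={2,3,4,6,7,8} D(Z)={3,5,6,9}: no change
Constraint 2 (Z < X) on D(Z)={3,5,6,9} D(X)={2,3,4,6,7,8}: Z {3,5,6,9}->{3,5,6}; X {2,3,4,6,7,8}->{4,6,7,8}
Constraint 3 (Y + X = V) on D(Y)={2,3,5,6,8} D(X)={4,6,7,8} D(V)={2,3,5,6,8,9}: Y {2,3,5,6,8}->{2,3,5}; X {4,6,7,8}->{4,6,7}; V {2,3,5,6,8,9}->{6,8,9}
So after constraint 3: D(Z)={3,5,6}, size = 3

Answer: 3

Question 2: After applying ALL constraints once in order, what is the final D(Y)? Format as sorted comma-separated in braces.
Constraint 1 (X != Z) on D(X)={2,3,4,6,7,8} D(Z)={3,5,6,9}: no change
Constraint 2 (Z < X) on D(Z)={3,5,6,9} D(X)={2,3,4,6,7,8}: Z {3,5,6,9}->{3,5,6}; X {2,3,4,6,7,8}->{4,6,7,8}
Constraint 3 (Y + X = V) on D(Y)={2,3,5,6,8} D(X)={4,6,7,8} D(V)={2,3,5,6,8,9}: Y {2,3,5,6,8}->{2,3,5}; X {4,6,7,8}->{4,6,7}; V {2,3,5,6,8,9}->{6,8,9}
So after all 3 constraints: D(Y) = {2,3,5}

Answer: {2,3,5}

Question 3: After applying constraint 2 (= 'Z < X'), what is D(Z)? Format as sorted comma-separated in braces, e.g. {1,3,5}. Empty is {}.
Answer: {3,5,6}

Derivation:
Constraint 1 (X != Z) on D(X)={2,3,4,6,7,8} D(Z)={3,5,6,9}: no change
Constraint 2 (Z < X) on D(Z)={3,5,6,9} D(X)={2,3,4,6,7,8}: Z {3,5,6,9}->{3,5,6}; X {2,3,4,6,7,8}->{4,6,7,8}
So after constraint 2: D(Z) = {3,5,6}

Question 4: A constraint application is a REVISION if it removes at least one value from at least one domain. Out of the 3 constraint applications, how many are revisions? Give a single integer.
Answer: 2

Derivation:
Constraint 1 (X != Z) on D(X)={2,3,4,6,7,8} D(Z)={3,5,6,9}: no change => not a revision
Constraint 2 (Z < X) on D(Z)={3,5,6,9} D(X)={2,3,4,6,7,8}: Z {3,5,6,9}->{3,5,6}; X {2,3,4,6,7,8}->{4,6,7,8} => REVISION
Constraint 3 (Y + X = V) on D(Y)={2,3,5,6,8} D(X)={4,6,7,8} D(V)={2,3,5,6,8,9}: Y {2,3,5,6,8}->{2,3,5}; X {4,6,7,8}->{4,6,7}; V {2,3,5,6,8,9}->{6,8,9} => REVISION
Total revisions = 2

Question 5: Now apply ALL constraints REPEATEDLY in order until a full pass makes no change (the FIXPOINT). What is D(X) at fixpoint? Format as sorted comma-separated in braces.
pass 0 (initial): D(X)={2,3,4,6,7,8}
pass 1: V {2,3,5,6,8,9}->{6,8,9}; X {2,3,4,6,7,8}->{4,6,7}; Y {2,3,5,6,8}->{2,3,5}; Z {3,5,6,9}->{3,5,6}
pass 2: no change
Fixpoint after 2 passes: D(X) = {4,6,7}

Answer: {4,6,7}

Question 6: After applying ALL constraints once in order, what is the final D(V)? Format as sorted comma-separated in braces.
Constraint 1 (X != Z) on D(X)={2,3,4,6,7,8} D(Z)={3,5,6,9}: no change
Constraint 2 (Z < X) on D(Z)={3,5,6,9} D(X)={2,3,4,6,7,8}: Z {3,5,6,9}->{3,5,6}; X {2,3,4,6,7,8}->{4,6,7,8}
Constraint 3 (Y + X = V) on D(Y)={2,3,5,6,8} D(X)={4,6,7,8} D(V)={2,3,5,6,8,9}: Y {2,3,5,6,8}->{2,3,5}; X {4,6,7,8}->{4,6,7}; V {2,3,5,6,8,9}->{6,8,9}
So after all 3 constraints: D(V) = {6,8,9}

Answer: {6,8,9}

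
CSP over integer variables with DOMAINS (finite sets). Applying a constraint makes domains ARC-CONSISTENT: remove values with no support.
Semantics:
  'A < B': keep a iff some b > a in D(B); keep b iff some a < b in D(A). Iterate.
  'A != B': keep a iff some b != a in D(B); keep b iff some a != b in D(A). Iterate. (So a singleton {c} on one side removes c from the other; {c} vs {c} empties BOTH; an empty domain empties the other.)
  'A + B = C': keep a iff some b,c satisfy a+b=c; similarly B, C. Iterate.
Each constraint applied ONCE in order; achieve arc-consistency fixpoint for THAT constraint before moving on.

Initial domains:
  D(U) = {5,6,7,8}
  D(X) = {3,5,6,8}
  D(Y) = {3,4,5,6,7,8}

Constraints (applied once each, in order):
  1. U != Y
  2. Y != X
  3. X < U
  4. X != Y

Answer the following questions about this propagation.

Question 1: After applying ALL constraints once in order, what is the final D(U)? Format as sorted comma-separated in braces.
Constraint 1 (U != Y) on D(U)={5,6,7,8} D(Y)={3,4,5,6,7,8}: no change
Constraint 2 (Y != X) on D(Y)={3,4,5,6,7,8} D(X)={3,5,6,8}: no change
Constraint 3 (X < U) on D(X)={3,5,6,8} D(U)={5,6,7,8}: X {3,5,6,8}->{3,5,6}
Constraint 4 (X != Y) on D(X)={3,5,6} D(Y)={3,4,5,6,7,8}: no change
So after all 4 constraints: D(U) = {5,6,7,8}

Answer: {5,6,7,8}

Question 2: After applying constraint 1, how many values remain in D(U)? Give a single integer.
Constraint 1 (U != Y) on D(U)={5,6,7,8} D(Y)={3,4,5,6,7,8}: no change
So after constraint 1: D(U)={5,6,7,8}, size = 4

Answer: 4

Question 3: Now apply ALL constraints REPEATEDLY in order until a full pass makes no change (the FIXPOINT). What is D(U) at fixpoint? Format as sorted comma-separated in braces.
pass 0 (initial): D(U)={5,6,7,8}
pass 1: X {3,5,6,8}->{3,5,6}
pass 2: no change
Fixpoint after 2 passes: D(U) = {5,6,7,8}

Answer: {5,6,7,8}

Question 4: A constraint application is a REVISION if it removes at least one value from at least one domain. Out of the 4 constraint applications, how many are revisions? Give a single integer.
Constraint 1 (U != Y) on D(U)={5,6,7,8} D(Y)={3,4,5,6,7,8}: no change => not a revision
Constraint 2 (Y != X) on D(Y)={3,4,5,6,7,8} D(X)={3,5,6,8}: no change => not a revision
Constraint 3 (X < U) on D(X)={3,5,6,8} D(U)={5,6,7,8}: X {3,5,6,8}->{3,5,6} => REVISION
Constraint 4 (X != Y) on D(X)={3,5,6} D(Y)={3,4,5,6,7,8}: no change => not a revision
Total revisions = 1

Answer: 1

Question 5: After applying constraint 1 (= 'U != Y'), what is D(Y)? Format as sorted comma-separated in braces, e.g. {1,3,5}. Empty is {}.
Constraint 1 (U != Y) on D(U)={5,6,7,8} D(Y)={3,4,5,6,7,8}: no change
So after constraint 1: D(Y) = {3,4,5,6,7,8}

Answer: {3,4,5,6,7,8}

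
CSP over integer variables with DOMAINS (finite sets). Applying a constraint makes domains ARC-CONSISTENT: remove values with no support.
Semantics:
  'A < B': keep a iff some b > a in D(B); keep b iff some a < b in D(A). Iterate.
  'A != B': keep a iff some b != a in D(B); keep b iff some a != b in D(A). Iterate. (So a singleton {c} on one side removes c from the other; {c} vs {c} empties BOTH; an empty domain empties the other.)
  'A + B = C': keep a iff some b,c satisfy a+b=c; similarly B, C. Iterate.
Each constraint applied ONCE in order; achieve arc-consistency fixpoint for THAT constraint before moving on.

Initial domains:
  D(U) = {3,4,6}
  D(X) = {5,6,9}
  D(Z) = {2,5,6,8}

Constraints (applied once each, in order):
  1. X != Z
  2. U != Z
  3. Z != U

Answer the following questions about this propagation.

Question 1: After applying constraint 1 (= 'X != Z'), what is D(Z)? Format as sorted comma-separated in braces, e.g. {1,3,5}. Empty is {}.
Answer: {2,5,6,8}

Derivation:
Constraint 1 (X != Z) on D(X)={5,6,9} D(Z)={2,5,6,8}: no change
So after constraint 1: D(Z) = {2,5,6,8}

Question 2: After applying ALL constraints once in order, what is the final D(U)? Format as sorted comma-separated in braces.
Answer: {3,4,6}

Derivation:
Constraint 1 (X != Z) on D(X)={5,6,9} D(Z)={2,5,6,8}: no change
Constraint 2 (U != Z) on D(U)={3,4,6} D(Z)={2,5,6,8}: no change
Constraint 3 (Z != U) on D(Z)={2,5,6,8} D(U)={3,4,6}: no change
So after all 3 constraints: D(U) = {3,4,6}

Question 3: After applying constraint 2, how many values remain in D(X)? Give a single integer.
Answer: 3

Derivation:
Constraint 1 (X != Z) on D(X)={5,6,9} D(Z)={2,5,6,8}: no change
Constraint 2 (U != Z) on D(U)={3,4,6} D(Z)={2,5,6,8}: no change
So after constraint 2: D(X)={5,6,9}, size = 3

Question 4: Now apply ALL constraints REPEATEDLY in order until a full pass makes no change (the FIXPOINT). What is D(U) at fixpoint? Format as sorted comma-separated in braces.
pass 0 (initial): D(U)={3,4,6}
pass 1: no change
Fixpoint after 1 passes: D(U) = {3,4,6}

Answer: {3,4,6}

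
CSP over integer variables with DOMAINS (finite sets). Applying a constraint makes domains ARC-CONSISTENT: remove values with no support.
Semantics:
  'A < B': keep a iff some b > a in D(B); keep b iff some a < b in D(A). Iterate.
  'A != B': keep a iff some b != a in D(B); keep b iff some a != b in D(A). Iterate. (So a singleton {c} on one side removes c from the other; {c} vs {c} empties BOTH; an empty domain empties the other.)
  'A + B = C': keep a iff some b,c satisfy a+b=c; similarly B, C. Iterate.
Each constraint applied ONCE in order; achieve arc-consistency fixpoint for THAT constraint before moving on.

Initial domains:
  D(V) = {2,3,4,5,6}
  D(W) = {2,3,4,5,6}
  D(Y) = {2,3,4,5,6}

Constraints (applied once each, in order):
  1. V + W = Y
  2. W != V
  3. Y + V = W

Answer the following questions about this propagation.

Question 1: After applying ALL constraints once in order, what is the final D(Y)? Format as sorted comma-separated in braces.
Answer: {}

Derivation:
Constraint 1 (V + W = Y) on D(V)={2,3,4,5,6} D(W)={2,3,4,5,6} D(Y)={2,3,4,5,6}: V {2,3,4,5,6}->{2,3,4}; W {2,3,4,5,6}->{2,3,4}; Y {2,3,4,5,6}->{4,5,6}
Constraint 2 (W != V) on D(W)={2,3,4} D(V)={2,3,4}: no change
Constraint 3 (Y + V = W) on D(Y)={4,5,6} D(V)={2,3,4} D(W)={2,3,4}: Y {4,5,6}->{}; V {2,3,4}->{}; W {2,3,4}->{}
So after all 3 constraints: D(Y) = {}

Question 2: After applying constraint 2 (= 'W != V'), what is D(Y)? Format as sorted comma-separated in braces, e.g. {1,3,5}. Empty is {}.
Answer: {4,5,6}

Derivation:
Constraint 1 (V + W = Y) on D(V)={2,3,4,5,6} D(W)={2,3,4,5,6} D(Y)={2,3,4,5,6}: V {2,3,4,5,6}->{2,3,4}; W {2,3,4,5,6}->{2,3,4}; Y {2,3,4,5,6}->{4,5,6}
Constraint 2 (W != V) on D(W)={2,3,4} D(V)={2,3,4}: no change
So after constraint 2: D(Y) = {4,5,6}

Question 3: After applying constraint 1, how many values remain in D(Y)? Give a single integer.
Constraint 1 (V + W = Y) on D(V)={2,3,4,5,6} D(W)={2,3,4,5,6} D(Y)={2,3,4,5,6}: V {2,3,4,5,6}->{2,3,4}; W {2,3,4,5,6}->{2,3,4}; Y {2,3,4,5,6}->{4,5,6}
So after constraint 1: D(Y)={4,5,6}, size = 3

Answer: 3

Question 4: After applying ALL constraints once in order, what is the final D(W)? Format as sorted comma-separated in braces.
Constraint 1 (V + W = Y) on D(V)={2,3,4,5,6} D(W)={2,3,4,5,6} D(Y)={2,3,4,5,6}: V {2,3,4,5,6}->{2,3,4}; W {2,3,4,5,6}->{2,3,4}; Y {2,3,4,5,6}->{4,5,6}
Constraint 2 (W != V) on D(W)={2,3,4} D(V)={2,3,4}: no change
Constraint 3 (Y + V = W) on D(Y)={4,5,6} D(V)={2,3,4} D(W)={2,3,4}: Y {4,5,6}->{}; V {2,3,4}->{}; W {2,3,4}->{}
So after all 3 constraints: D(W) = {}

Answer: {}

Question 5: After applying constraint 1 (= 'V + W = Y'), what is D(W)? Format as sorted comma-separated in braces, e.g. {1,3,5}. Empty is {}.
Constraint 1 (V + W = Y) on D(V)={2,3,4,5,6} D(W)={2,3,4,5,6} D(Y)={2,3,4,5,6}: V {2,3,4,5,6}->{2,3,4}; W {2,3,4,5,6}->{2,3,4}; Y {2,3,4,5,6}->{4,5,6}
So after constraint 1: D(W) = {2,3,4}

Answer: {2,3,4}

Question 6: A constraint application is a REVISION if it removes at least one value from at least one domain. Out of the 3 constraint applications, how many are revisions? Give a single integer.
Answer: 2

Derivation:
Constraint 1 (V + W = Y) on D(V)={2,3,4,5,6} D(W)={2,3,4,5,6} D(Y)={2,3,4,5,6}: V {2,3,4,5,6}->{2,3,4}; W {2,3,4,5,6}->{2,3,4}; Y {2,3,4,5,6}->{4,5,6} => REVISION
Constraint 2 (W != V) on D(W)={2,3,4} D(V)={2,3,4}: no change => not a revision
Constraint 3 (Y + V = W) on D(Y)={4,5,6} D(V)={2,3,4} D(W)={2,3,4}: Y {4,5,6}->{}; V {2,3,4}->{}; W {2,3,4}->{} => REVISION
Total revisions = 2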